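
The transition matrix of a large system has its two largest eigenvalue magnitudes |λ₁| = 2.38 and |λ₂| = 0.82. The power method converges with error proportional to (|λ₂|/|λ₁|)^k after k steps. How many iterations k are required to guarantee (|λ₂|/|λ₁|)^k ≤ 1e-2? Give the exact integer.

5

|λ₂/λ₁| = 0.82/2.38 = 0.34454
Need k ≥ ln(1e-2) / ln(0.34454) = -4.6052 / -1.0656 ≈ 4.322
Smallest integer k satisfying the bound: 5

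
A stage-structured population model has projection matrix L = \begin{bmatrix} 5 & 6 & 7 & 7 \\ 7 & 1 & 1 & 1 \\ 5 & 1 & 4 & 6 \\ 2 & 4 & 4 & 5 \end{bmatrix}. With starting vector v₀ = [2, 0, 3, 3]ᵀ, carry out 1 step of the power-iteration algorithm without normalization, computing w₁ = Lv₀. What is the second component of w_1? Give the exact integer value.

20

w1 = Lv₀ = (52, 20, 40, 31)
The requested component of w1 is 20.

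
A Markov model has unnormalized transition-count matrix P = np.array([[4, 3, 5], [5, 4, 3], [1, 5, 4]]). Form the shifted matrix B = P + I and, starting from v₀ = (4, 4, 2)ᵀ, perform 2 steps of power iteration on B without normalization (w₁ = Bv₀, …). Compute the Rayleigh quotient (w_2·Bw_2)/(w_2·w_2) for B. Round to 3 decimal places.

μ ≈ 12.309

B = P + I has rows (5, 3, 5); (5, 5, 3); (1, 5, 5)
w1 = Bv₀ = (5·4 + 3·4 + 5·2; 5·4 + 5·4 + 3·2; 1·4 + 5·4 + 5·2) = (42, 46, 34)
w2 = Bw1 = (5·42 + 3·46 + 5·34; 5·42 + 5·46 + 3·34; 1·42 + 5·46 + 5·34) = (518, 542, 442)
Bw2 = (6426, 6626, 5438)
w2·Bw2 = 9323556; w2·w2 = 757452; μ ≈ 9323556/757452 = 12.309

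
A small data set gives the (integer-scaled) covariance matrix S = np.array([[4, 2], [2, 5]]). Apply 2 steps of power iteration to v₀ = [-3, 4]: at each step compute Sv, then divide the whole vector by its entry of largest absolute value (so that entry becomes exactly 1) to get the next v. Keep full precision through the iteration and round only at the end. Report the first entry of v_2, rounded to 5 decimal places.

Sv0 = (-4.000000, 14.000000); divide by 14.000000 → v1 = (-0.285714, 1.000000)
Sv1 = (0.857143, 4.428571); divide by 4.428571 → v2 = (0.193548, 1.000000)
Requested entry of v2: 12/62 = 0.19355

0.19355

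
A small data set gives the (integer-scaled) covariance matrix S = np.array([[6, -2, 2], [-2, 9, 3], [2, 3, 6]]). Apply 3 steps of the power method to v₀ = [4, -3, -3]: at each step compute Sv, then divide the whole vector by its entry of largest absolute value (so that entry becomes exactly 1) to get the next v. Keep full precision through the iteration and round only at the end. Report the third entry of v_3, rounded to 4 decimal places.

0.4194

Sv0 = (24.00000, -44.00000, -19.00000); divide by -44.00000 → v1 = (-0.54545, 1.00000, 0.43182)
Sv1 = (-4.40909, 11.38636, 4.50000); divide by 11.38636 → v2 = (-0.38723, 1.00000, 0.39521)
Sv2 = (-3.53293, 10.96008, 4.59681); divide by 10.96008 → v3 = (-0.32235, 1.00000, 0.41941)
Requested entry of v3: -2303/-5491 = 0.4194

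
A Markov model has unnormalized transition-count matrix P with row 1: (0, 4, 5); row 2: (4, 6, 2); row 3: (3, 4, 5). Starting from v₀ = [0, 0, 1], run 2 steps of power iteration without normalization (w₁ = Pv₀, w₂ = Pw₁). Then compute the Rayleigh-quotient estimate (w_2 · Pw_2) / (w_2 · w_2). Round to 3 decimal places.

11.239

w1 = Pv₀ = (5, 2, 5)
w2 = Pw1 = (33, 42, 48)
Pw2 = (408, 480, 507)
w2·Pw2 = 33·408 + 42·480 + 48·507 = 57960; w2·w2 = 33·33 + 42·42 + 48·48 = 5157
λ ≈ 57960/5157 = 11.239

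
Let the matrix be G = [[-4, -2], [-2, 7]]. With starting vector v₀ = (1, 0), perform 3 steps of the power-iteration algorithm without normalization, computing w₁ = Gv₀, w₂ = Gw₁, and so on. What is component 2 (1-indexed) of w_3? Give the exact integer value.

w1 = Gv₀ = (-4, -2)
w2 = Gw1 = (20, -6)
w3 = Gw2 = (-68, -82)
The requested component of w3 is -82.

-82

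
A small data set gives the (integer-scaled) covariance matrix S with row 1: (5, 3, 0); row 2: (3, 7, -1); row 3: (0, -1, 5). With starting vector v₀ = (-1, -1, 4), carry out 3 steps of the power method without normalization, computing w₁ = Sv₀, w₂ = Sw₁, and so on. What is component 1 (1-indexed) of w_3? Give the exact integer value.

w1 = Sv₀ = (5·(-1) + 3·(-1) + 0·4; 3·(-1) + 7·(-1) + (-1)·4; 0·(-1) + (-1)·(-1) + 5·4) = (-8, -14, 21)
w2 = Sw1 = (5·(-8) + 3·(-14) + 0·21; 3·(-8) + 7·(-14) + (-1)·21; 0·(-8) + (-1)·(-14) + 5·21) = (-82, -143, 119)
w3 = Sw2 = (-839, -1366, 738)
The requested component of w3 is -839.

-839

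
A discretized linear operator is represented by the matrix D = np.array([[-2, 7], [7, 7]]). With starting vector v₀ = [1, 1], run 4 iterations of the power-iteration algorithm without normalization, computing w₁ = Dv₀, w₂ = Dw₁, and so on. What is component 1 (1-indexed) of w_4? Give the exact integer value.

9319

w1 = Dv₀ = ((-2)·1 + 7·1; 7·1 + 7·1) = (5, 14)
w2 = Dw1 = ((-2)·5 + 7·14; 7·5 + 7·14) = (88, 133)
w3 = Dw2 = (755, 1547)
w4 = Dw3 = (9319, 16114)
The requested component of w4 is 9319.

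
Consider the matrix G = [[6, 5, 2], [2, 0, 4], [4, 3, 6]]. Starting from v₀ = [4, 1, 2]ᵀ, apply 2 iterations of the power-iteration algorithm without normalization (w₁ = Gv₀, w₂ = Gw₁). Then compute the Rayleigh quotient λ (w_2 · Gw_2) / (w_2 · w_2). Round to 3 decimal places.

λ ≈ 11.143

w1 = Gv₀ = (6·4 + 5·1 + 2·2; 2·4 + 0·1 + 4·2; 4·4 + 3·1 + 6·2) = (33, 16, 31)
w2 = Gw1 = (6·33 + 5·16 + 2·31; 2·33 + 0·16 + 4·31; 4·33 + 3·16 + 6·31) = (340, 190, 366)
Gw2 = (3722, 2144, 4126)
w2·Gw2 = 340·3722 + 190·2144 + 366·4126 = 3182956; w2·w2 = 340·340 + 190·190 + 366·366 = 285656
λ ≈ 3182956/285656 = 11.143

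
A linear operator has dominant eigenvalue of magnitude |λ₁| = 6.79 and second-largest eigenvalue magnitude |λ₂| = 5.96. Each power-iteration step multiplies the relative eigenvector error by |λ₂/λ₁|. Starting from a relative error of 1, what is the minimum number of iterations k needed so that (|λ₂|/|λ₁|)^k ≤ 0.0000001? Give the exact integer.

|λ₂/λ₁| = 5.96/6.79 = 0.87776
Need k ≥ ln(0.0000001) / ln(0.87776) = -16.1181 / -0.1304 ≈ 123.624
Smallest integer k satisfying the bound: 124

124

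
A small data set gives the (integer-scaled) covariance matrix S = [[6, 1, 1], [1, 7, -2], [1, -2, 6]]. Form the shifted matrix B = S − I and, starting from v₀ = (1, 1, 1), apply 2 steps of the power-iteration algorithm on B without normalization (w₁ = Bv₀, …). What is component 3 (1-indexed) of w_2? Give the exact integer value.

B = S − I has rows (5, 1, 1); (1, 6, -2); (1, -2, 5)
w1 = Bv₀ = (5·1 + 1·1 + 1·1; 1·1 + 6·1 + (-2)·1; 1·1 + (-2)·1 + 5·1) = (7, 5, 4)
w2 = Bw1 = (5·7 + 1·5 + 1·4; 1·7 + 6·5 + (-2)·4; 1·7 + (-2)·5 + 5·4) = (44, 29, 17)
Requested component of w2: 17

17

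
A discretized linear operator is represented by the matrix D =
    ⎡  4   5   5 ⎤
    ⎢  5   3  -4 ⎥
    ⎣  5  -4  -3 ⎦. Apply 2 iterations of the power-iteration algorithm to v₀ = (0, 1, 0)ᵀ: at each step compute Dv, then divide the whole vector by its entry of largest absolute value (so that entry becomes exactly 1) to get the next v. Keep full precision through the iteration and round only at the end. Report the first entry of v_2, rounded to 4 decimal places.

Dv0 = (5.00000, 3.00000, -4.00000); divide by 5.00000 → v1 = (1.00000, 0.60000, -0.80000)
Dv1 = (3.00000, 10.00000, 5.00000); divide by 10.00000 → v2 = (0.30000, 1.00000, 0.50000)
Requested entry of v2: 15/50 = 0.3000

0.3000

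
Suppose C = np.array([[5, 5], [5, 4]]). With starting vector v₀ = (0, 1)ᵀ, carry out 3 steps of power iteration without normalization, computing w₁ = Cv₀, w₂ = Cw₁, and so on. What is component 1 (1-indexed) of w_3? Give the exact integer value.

w1 = Cv₀ = (5·0 + 5·1; 5·0 + 4·1) = (5, 4)
w2 = Cw1 = (5·5 + 5·4; 5·5 + 4·4) = (45, 41)
w3 = Cw2 = (430, 389)
The requested component of w3 is 430.

430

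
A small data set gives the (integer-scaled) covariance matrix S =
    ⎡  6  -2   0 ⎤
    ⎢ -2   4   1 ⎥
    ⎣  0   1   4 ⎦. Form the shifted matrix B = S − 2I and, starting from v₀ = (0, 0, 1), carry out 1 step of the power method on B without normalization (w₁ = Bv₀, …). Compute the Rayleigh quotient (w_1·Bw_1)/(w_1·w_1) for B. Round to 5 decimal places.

2.80000

B = S − 2I has rows (4, -2, 0); (-2, 2, 1); (0, 1, 2)
w1 = Bv₀ = (0, 1, 2)
Bw1 = (-2, 4, 5)
w1·Bw1 = 14; w1·w1 = 5; μ ≈ 14/5 = 2.80000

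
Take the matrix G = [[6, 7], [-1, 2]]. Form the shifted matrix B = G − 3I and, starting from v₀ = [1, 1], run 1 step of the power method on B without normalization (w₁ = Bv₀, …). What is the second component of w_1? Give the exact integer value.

-2

B = G − 3I has rows (3, 7); (-1, -1)
w1 = Bv₀ = (3·1 + 7·1; (-1)·1 + (-1)·1) = (10, -2)
Requested component of w1: -2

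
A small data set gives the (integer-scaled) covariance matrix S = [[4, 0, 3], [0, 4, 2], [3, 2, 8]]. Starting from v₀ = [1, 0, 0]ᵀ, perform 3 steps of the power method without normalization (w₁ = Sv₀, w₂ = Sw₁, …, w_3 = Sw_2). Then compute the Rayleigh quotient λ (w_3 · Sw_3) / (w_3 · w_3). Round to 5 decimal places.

w1 = Sv₀ = (4·1 + 0·0 + 3·0; 0·1 + 4·0 + 2·0; 3·1 + 2·0 + 8·0) = (4, 0, 3)
w2 = Sw1 = (4·4 + 0·0 + 3·3; 0·4 + 4·0 + 2·3; 3·4 + 2·0 + 8·3) = (25, 6, 36)
w3 = Sw2 = (208, 96, 375)
Sw3 = (1957, 1134, 3816)
w3·Sw3 = 208·1957 + 96·1134 + 375·3816 = 1946920; w3·w3 = 208·208 + 96·96 + 375·375 = 193105
λ ≈ 1946920/193105 = 10.08218

10.08218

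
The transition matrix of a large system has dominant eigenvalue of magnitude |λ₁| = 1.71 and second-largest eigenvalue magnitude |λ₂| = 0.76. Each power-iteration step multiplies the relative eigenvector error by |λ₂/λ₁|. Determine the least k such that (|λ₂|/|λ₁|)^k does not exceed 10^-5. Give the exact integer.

|λ₂/λ₁| = 0.76/1.71 = 0.44444
Need k ≥ ln(10^-5) / ln(0.44444) = -11.5129 / -0.8109 ≈ 14.197
Smallest integer k satisfying the bound: 15

15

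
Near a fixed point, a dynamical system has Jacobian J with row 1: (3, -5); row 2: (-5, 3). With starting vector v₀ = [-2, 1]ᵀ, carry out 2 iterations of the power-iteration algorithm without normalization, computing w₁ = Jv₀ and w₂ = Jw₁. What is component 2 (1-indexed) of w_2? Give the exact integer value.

94

w1 = Jv₀ = (3·(-2) + (-5)·1; (-5)·(-2) + 3·1) = (-11, 13)
w2 = Jw1 = (3·(-11) + (-5)·13; (-5)·(-11) + 3·13) = (-98, 94)
The requested component of w2 is 94.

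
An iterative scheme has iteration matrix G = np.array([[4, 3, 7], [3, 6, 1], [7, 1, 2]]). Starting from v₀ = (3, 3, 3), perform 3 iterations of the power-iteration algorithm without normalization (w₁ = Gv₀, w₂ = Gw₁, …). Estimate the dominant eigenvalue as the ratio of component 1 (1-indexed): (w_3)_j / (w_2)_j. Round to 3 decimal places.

λ ≈ 11.897

w1 = Gv₀ = (4·3 + 3·3 + 7·3; 3·3 + 6·3 + 1·3; 7·3 + 1·3 + 2·3) = (42, 30, 30)
w2 = Gw1 = (4·42 + 3·30 + 7·30; 3·42 + 6·30 + 1·30; 7·42 + 1·30 + 2·30) = (468, 336, 384)
w3 = Gw2 = (5568, 3804, 4380)
Ratio at component: 5568 / 468 = 11.897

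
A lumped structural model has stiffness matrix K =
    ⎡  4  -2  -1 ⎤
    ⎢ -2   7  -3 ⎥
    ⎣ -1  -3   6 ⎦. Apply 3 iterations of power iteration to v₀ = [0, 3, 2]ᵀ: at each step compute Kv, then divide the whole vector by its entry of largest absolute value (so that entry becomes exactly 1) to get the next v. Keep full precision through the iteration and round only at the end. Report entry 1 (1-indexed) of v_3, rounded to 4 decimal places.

-0.4789

Kv0 = (-8.00000, 15.00000, 3.00000); divide by 15.00000 → v1 = (-0.53333, 1.00000, 0.20000)
Kv1 = (-4.33333, 7.46667, -1.26667); divide by 7.46667 → v2 = (-0.58036, 1.00000, -0.16964)
Kv2 = (-4.15179, 8.66964, -3.43750); divide by 8.66964 → v3 = (-0.47889, 1.00000, -0.39650)
Requested entry of v3: -465/971 = -0.4789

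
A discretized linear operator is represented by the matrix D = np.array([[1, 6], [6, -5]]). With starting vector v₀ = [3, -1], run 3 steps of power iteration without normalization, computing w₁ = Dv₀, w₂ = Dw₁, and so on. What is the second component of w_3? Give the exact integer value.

w1 = Dv₀ = (1·3 + 6·(-1); 6·3 + (-5)·(-1)) = (-3, 23)
w2 = Dw1 = (1·(-3) + 6·23; 6·(-3) + (-5)·23) = (135, -133)
w3 = Dw2 = (-663, 1475)
The requested component of w3 is 1475.

1475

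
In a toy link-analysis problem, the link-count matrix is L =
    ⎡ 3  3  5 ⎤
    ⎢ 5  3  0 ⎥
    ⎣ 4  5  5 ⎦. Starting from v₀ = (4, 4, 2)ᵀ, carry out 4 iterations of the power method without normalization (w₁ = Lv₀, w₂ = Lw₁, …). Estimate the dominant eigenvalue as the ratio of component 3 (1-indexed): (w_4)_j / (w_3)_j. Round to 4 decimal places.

w1 = Lv₀ = (3·4 + 3·4 + 5·2; 5·4 + 3·4 + 0·2; 4·4 + 5·4 + 5·2) = (34, 32, 46)
w2 = Lw1 = (3·34 + 3·32 + 5·46; 5·34 + 3·32 + 0·46; 4·34 + 5·32 + 5·46) = (428, 266, 526)
w3 = Lw2 = (4712, 2938, 5672)
w4 = Lw3 = (51310, 32374, 61898)
Ratio at component: 61898 / 5672 = 10.9129

λ ≈ 10.9129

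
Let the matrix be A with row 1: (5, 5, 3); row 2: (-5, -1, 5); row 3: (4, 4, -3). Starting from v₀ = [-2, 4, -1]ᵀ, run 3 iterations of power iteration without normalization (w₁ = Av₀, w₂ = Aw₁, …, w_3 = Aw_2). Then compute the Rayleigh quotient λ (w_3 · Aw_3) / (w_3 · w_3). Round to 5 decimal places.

w1 = Av₀ = (7, 1, 11)
w2 = Aw1 = (73, 19, -1)
w3 = Aw2 = (457, -389, 371)
Aw3 = (1453, -41, -841)
w3·Aw3 = 457·1453 + (-389)·(-41) + 371·(-841) = 367959; w3·w3 = 457·457 + (-389)·(-389) + 371·371 = 497811
λ ≈ 367959/497811 = 0.73915

0.73915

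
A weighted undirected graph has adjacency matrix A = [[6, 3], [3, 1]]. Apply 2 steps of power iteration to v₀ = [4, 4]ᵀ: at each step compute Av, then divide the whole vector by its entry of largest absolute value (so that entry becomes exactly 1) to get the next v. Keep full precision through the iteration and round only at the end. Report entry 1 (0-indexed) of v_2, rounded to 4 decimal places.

0.4697

Av0 = (36.00000, 16.00000); divide by 36.00000 → v1 = (1.00000, 0.44444)
Av1 = (7.33333, 3.44444); divide by 7.33333 → v2 = (1.00000, 0.46970)
Requested entry of v2: 124/264 = 0.4697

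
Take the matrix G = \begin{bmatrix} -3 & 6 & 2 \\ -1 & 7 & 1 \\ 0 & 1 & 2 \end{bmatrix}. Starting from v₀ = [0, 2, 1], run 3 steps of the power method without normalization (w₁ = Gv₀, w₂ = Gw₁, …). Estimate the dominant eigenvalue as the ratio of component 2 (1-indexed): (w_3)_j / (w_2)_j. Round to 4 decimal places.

w1 = Gv₀ = (14, 15, 4)
w2 = Gw1 = (56, 95, 23)
w3 = Gw2 = (448, 632, 141)
Ratio at component: 632 / 95 = 6.6526

λ ≈ 6.6526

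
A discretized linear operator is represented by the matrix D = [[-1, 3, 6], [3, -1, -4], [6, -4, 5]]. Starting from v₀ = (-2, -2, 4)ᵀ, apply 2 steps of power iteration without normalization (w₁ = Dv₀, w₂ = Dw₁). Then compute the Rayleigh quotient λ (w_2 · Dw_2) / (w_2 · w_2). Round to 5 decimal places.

w1 = Dv₀ = ((-1)·(-2) + 3·(-2) + 6·4; 3·(-2) + (-1)·(-2) + (-4)·4; 6·(-2) + (-4)·(-2) + 5·4) = (20, -20, 16)
w2 = Dw1 = ((-1)·20 + 3·(-20) + 6·16; 3·20 + (-1)·(-20) + (-4)·16; 6·20 + (-4)·(-20) + 5·16) = (16, 16, 280)
Dw2 = (1712, -1088, 1432)
w2·Dw2 = 16·1712 + 16·(-1088) + 280·1432 = 410944; w2·w2 = 16·16 + 16·16 + 280·280 = 78912
λ ≈ 410944/78912 = 5.20762

λ ≈ 5.20762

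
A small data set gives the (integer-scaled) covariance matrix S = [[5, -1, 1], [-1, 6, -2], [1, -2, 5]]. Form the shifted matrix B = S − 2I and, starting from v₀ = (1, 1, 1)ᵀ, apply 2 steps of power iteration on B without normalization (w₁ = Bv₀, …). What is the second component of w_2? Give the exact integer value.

-3

B = S − 2I has rows (3, -1, 1); (-1, 4, -2); (1, -2, 3)
w1 = Bv₀ = (3·1 + (-1)·1 + 1·1; (-1)·1 + 4·1 + (-2)·1; 1·1 + (-2)·1 + 3·1) = (3, 1, 2)
w2 = Bw1 = (3·3 + (-1)·1 + 1·2; (-1)·3 + 4·1 + (-2)·2; 1·3 + (-2)·1 + 3·2) = (10, -3, 7)
Requested component of w2: -3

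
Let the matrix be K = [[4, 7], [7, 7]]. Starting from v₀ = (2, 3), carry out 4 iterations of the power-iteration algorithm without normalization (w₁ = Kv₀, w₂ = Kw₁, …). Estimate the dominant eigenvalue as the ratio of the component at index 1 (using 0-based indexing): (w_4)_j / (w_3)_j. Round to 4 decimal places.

12.6613

w1 = Kv₀ = (4·2 + 7·3; 7·2 + 7·3) = (29, 35)
w2 = Kw1 = (4·29 + 7·35; 7·29 + 7·35) = (361, 448)
w3 = Kw2 = (4580, 5663)
w4 = Kw3 = (57961, 71701)
Ratio at component: 71701 / 5663 = 12.6613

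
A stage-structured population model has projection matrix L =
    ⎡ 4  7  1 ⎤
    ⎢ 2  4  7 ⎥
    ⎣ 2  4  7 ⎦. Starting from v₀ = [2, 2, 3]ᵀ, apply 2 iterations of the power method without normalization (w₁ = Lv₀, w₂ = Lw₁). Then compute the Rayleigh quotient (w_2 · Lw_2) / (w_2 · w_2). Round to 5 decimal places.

w1 = Lv₀ = (4·2 + 7·2 + 1·3; 2·2 + 4·2 + 7·3; 2·2 + 4·2 + 7·3) = (25, 33, 33)
w2 = Lw1 = (4·25 + 7·33 + 1·33; 2·25 + 4·33 + 7·33; 2·25 + 4·33 + 7·33) = (364, 413, 413)
Lw2 = (4760, 5271, 5271)
w2·Lw2 = 364·4760 + 413·5271 + 413·5271 = 6086486; w2·w2 = 364·364 + 413·413 + 413·413 = 473634
λ ≈ 6086486/473634 = 12.85061

12.85061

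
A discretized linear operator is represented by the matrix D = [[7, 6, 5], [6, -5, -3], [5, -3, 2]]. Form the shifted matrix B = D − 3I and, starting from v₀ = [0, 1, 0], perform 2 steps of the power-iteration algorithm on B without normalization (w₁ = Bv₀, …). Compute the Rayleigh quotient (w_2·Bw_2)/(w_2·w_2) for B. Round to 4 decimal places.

-12.1754

B = D − 3I has rows (4, 6, 5); (6, -8, -3); (5, -3, -1)
w1 = Bv₀ = (4·0 + 6·1 + 5·0; 6·0 + (-8)·1 + (-3)·0; 5·0 + (-3)·1 + (-1)·0) = (6, -8, -3)
w2 = Bw1 = (4·6 + 6·(-8) + 5·(-3); 6·6 + (-8)·(-8) + (-3)·(-3); 5·6 + (-3)·(-8) + (-1)·(-3)) = (-39, 109, 57)
Bw2 = (783, -1277, -579)
w2·Bw2 = -202733; w2·w2 = 16651; μ ≈ -202733/16651 = -12.1754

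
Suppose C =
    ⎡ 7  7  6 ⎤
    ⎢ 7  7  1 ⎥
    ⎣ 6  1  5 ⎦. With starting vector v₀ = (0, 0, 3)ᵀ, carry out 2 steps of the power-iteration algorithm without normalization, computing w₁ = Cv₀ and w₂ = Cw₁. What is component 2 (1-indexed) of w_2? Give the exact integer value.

162

w1 = Cv₀ = (18, 3, 15)
w2 = Cw1 = (237, 162, 186)
The requested component of w2 is 162.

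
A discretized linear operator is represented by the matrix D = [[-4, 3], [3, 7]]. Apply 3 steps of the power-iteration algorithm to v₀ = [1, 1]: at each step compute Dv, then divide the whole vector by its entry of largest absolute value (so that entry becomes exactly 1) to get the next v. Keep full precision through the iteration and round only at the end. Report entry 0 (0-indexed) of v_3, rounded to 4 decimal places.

0.1138

Dv0 = (-1.00000, 10.00000); divide by 10.00000 → v1 = (-0.10000, 1.00000)
Dv1 = (3.40000, 6.70000); divide by 6.70000 → v2 = (0.50746, 1.00000)
Dv2 = (0.97015, 8.52239); divide by 8.52239 → v3 = (0.11384, 1.00000)
Requested entry of v3: 65/571 = 0.1138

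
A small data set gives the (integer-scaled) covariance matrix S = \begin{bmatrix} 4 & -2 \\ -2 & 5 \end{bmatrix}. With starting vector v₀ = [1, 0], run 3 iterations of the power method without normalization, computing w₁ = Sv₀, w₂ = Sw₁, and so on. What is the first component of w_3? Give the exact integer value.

116

w1 = Sv₀ = (4, -2)
w2 = Sw1 = (20, -18)
w3 = Sw2 = (116, -130)
The requested component of w3 is 116.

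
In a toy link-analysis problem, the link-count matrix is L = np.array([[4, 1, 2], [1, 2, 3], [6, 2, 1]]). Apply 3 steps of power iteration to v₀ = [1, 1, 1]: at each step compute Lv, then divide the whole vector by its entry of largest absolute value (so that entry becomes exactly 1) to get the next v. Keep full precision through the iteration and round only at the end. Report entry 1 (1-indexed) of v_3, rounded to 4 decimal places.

Lv0 = (7.00000, 6.00000, 9.00000); divide by 9.00000 → v1 = (0.77778, 0.66667, 1.00000)
Lv1 = (5.77778, 5.11111, 7.00000); divide by 7.00000 → v2 = (0.82540, 0.73016, 1.00000)
Lv2 = (6.03175, 5.28571, 7.41270); divide by 7.41270 → v3 = (0.81370, 0.71306, 1.00000)
Requested entry of v3: 380/467 = 0.8137

0.8137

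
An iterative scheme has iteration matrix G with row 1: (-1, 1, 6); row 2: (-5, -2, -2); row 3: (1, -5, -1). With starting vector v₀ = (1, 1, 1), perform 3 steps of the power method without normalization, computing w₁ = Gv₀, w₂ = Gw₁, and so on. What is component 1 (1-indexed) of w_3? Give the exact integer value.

w1 = Gv₀ = ((-1)·1 + 1·1 + 6·1; (-5)·1 + (-2)·1 + (-2)·1; 1·1 + (-5)·1 + (-1)·1) = (6, -9, -5)
w2 = Gw1 = ((-1)·6 + 1·(-9) + 6·(-5); (-5)·6 + (-2)·(-9) + (-2)·(-5); 1·6 + (-5)·(-9) + (-1)·(-5)) = (-45, -2, 56)
w3 = Gw2 = (379, 117, -91)
The requested component of w3 is 379.

379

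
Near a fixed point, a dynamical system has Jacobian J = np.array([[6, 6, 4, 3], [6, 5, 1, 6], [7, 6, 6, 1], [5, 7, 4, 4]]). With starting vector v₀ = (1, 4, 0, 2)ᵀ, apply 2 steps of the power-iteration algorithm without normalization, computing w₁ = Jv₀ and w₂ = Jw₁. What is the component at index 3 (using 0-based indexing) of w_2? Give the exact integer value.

742

w1 = Jv₀ = (6·1 + 6·4 + 4·0 + 3·2; 6·1 + 5·4 + 1·0 + 6·2; 7·1 + 6·4 + 6·0 + 1·2; 5·1 + 7·4 + 4·0 + 4·2) = (36, 38, 33, 41)
w2 = Jw1 = (6·36 + 6·38 + 4·33 + 3·41; 6·36 + 5·38 + 1·33 + 6·41; 7·36 + 6·38 + 6·33 + 1·41; 5·36 + 7·38 + 4·33 + 4·41) = (699, 685, 719, 742)
The requested component of w2 is 742.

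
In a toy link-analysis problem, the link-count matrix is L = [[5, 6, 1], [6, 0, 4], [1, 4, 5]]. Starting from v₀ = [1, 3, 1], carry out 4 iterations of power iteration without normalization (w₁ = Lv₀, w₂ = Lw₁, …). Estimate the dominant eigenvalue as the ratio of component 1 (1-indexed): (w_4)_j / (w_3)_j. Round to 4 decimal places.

w1 = Lv₀ = (24, 10, 18)
w2 = Lw1 = (198, 216, 154)
w3 = Lw2 = (2440, 1804, 1832)
w4 = Lw3 = (24856, 21968, 18816)
Ratio at component: 24856 / 2440 = 10.1869

λ ≈ 10.1869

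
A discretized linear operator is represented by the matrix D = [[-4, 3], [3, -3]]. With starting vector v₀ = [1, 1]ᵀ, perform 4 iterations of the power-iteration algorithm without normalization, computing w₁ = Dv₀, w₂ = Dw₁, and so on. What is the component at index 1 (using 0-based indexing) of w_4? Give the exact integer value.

-138

w1 = Dv₀ = (-1, 0)
w2 = Dw1 = (4, -3)
w3 = Dw2 = (-25, 21)
w4 = Dw3 = (163, -138)
The requested component of w4 is -138.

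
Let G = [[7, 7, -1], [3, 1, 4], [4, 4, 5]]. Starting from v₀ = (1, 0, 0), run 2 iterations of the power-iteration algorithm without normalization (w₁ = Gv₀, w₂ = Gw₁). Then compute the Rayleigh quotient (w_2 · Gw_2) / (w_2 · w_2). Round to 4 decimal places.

w1 = Gv₀ = (7·1 + 7·0 + (-1)·0; 3·1 + 1·0 + 4·0; 4·1 + 4·0 + 5·0) = (7, 3, 4)
w2 = Gw1 = (7·7 + 7·3 + (-1)·4; 3·7 + 1·3 + 4·4; 4·7 + 4·3 + 5·4) = (66, 40, 60)
Gw2 = (682, 478, 724)
w2·Gw2 = 66·682 + 40·478 + 60·724 = 107572; w2·w2 = 66·66 + 40·40 + 60·60 = 9556
λ ≈ 107572/9556 = 11.2570

11.2570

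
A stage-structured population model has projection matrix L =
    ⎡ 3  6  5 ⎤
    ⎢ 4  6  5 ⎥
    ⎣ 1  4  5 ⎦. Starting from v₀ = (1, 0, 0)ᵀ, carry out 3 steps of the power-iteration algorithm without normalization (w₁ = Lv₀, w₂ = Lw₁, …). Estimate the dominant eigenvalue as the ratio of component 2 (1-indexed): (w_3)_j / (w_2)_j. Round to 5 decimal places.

w1 = Lv₀ = (3·1 + 6·0 + 5·0; 4·1 + 6·0 + 5·0; 1·1 + 4·0 + 5·0) = (3, 4, 1)
w2 = Lw1 = (3·3 + 6·4 + 5·1; 4·3 + 6·4 + 5·1; 1·3 + 4·4 + 5·1) = (38, 41, 24)
w3 = Lw2 = (480, 518, 322)
Ratio at component: 518 / 41 = 12.63415

λ ≈ 12.63415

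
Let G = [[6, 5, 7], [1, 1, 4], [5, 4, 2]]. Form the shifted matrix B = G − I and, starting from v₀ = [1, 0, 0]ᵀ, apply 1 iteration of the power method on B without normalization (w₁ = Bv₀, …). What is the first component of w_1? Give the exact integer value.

5

B = G − I has rows (5, 5, 7); (1, 0, 4); (5, 4, 1)
w1 = Bv₀ = (5·1 + 5·0 + 7·0; 1·1 + 0·0 + 4·0; 5·1 + 4·0 + 1·0) = (5, 1, 5)
Requested component of w1: 5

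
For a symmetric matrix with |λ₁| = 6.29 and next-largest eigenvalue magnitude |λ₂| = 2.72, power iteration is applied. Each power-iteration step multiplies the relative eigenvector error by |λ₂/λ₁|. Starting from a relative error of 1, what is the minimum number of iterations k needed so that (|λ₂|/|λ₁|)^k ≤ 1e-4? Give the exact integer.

|λ₂/λ₁| = 2.72/6.29 = 0.43243
Need k ≥ ln(1e-4) / ln(0.43243) = -9.2103 / -0.8383 ≈ 10.987
Smallest integer k satisfying the bound: 11

11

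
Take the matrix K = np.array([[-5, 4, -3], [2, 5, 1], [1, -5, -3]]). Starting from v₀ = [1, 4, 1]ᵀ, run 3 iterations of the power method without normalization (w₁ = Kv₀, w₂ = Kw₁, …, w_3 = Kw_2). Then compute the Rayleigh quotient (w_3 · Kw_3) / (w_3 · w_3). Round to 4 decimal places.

4.9913

w1 = Kv₀ = ((-5)·1 + 4·4 + (-3)·1; 2·1 + 5·4 + 1·1; 1·1 + (-5)·4 + (-3)·1) = (8, 23, -22)
w2 = Kw1 = ((-5)·8 + 4·23 + (-3)·(-22); 2·8 + 5·23 + 1·(-22); 1·8 + (-5)·23 + (-3)·(-22)) = (118, 109, -41)
w3 = Kw2 = (-31, 740, -304)
Kw3 = (4027, 3334, -2819)
w3·Kw3 = (-31)·4027 + 740·3334 + (-304)·(-2819) = 3199299; w3·w3 = (-31)·(-31) + 740·740 + (-304)·(-304) = 640977
λ ≈ 3199299/640977 = 4.9913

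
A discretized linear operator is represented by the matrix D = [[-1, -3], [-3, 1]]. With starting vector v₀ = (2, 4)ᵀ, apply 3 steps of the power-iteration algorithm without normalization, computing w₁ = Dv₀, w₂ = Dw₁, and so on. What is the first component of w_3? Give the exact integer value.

w1 = Dv₀ = (-14, -2)
w2 = Dw1 = (20, 40)
w3 = Dw2 = (-140, -20)
The requested component of w3 is -140.

-140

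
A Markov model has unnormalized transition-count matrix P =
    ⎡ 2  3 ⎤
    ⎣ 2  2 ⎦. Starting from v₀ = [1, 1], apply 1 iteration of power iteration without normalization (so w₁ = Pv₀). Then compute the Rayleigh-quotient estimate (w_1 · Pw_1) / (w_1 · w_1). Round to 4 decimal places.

w1 = Pv₀ = (5, 4)
Pw1 = (22, 18)
w1·Pw1 = 5·22 + 4·18 = 182; w1·w1 = 5·5 + 4·4 = 41
λ ≈ 182/41 = 4.4390

λ ≈ 4.4390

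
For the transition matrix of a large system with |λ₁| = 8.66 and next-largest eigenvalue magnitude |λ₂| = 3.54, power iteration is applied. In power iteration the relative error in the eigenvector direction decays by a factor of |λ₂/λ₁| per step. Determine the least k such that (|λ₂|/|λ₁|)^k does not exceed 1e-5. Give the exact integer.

13

|λ₂/λ₁| = 3.54/8.66 = 0.40878
Need k ≥ ln(1e-5) / ln(0.40878) = -11.5129 / -0.8946 ≈ 12.870
Smallest integer k satisfying the bound: 13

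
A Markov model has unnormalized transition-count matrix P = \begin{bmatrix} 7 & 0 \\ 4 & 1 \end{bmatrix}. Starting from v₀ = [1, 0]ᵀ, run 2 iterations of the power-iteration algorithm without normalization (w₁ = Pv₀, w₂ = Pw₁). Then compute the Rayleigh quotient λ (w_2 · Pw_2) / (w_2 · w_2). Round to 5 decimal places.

w1 = Pv₀ = (7·1 + 0·0; 4·1 + 1·0) = (7, 4)
w2 = Pw1 = (7·7 + 0·4; 4·7 + 1·4) = (49, 32)
Pw2 = (343, 228)
w2·Pw2 = 49·343 + 32·228 = 24103; w2·w2 = 49·49 + 32·32 = 3425
λ ≈ 24103/3425 = 7.03737

7.03737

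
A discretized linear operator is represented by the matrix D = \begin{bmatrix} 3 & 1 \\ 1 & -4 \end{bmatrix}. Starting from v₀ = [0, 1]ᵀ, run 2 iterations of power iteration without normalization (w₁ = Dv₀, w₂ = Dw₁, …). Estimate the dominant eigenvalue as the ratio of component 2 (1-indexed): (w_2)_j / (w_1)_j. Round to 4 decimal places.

λ ≈ -4.2500

w1 = Dv₀ = (3·0 + 1·1; 1·0 + (-4)·1) = (1, -4)
w2 = Dw1 = (3·1 + 1·(-4); 1·1 + (-4)·(-4)) = (-1, 17)
Ratio at component: 17 / -4 = -4.2500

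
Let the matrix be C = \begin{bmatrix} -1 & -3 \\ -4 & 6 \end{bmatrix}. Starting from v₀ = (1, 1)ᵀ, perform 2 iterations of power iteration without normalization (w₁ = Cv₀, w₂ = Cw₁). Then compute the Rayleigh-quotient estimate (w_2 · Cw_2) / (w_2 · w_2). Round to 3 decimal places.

λ ≈ 6.462

w1 = Cv₀ = ((-1)·1 + (-3)·1; (-4)·1 + 6·1) = (-4, 2)
w2 = Cw1 = ((-1)·(-4) + (-3)·2; (-4)·(-4) + 6·2) = (-2, 28)
Cw2 = (-82, 176)
w2·Cw2 = (-2)·(-82) + 28·176 = 5092; w2·w2 = (-2)·(-2) + 28·28 = 788
λ ≈ 5092/788 = 6.462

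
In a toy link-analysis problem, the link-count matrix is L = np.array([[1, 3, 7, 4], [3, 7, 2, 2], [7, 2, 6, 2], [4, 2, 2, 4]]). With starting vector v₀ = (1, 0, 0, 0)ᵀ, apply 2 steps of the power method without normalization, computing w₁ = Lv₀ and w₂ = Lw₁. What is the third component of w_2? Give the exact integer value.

w1 = Lv₀ = (1, 3, 7, 4)
w2 = Lw1 = (75, 46, 63, 40)
The requested component of w2 is 63.

63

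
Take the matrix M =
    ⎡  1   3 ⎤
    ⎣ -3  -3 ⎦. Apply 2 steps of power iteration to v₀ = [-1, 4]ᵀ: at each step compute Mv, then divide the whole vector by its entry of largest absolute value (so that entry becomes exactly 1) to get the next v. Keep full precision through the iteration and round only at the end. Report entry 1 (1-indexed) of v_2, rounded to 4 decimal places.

1.0000

Mv0 = (11.00000, -9.00000); divide by 11.00000 → v1 = (1.00000, -0.81818)
Mv1 = (-1.45455, -0.54545); divide by -1.45455 → v2 = (1.00000, 0.37500)
Requested entry of v2: -16/-16 = 1.0000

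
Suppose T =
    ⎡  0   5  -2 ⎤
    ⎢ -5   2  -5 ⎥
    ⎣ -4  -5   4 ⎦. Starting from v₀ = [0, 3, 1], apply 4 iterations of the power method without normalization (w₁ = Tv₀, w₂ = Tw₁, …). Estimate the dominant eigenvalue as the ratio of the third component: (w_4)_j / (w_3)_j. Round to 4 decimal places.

λ ≈ 9.1229

w1 = Tv₀ = (13, 1, -11)
w2 = Tw1 = (27, -8, -101)
w3 = Tw2 = (162, 354, -472)
w4 = Tw3 = (2714, 2258, -4306)
Ratio at component: -4306 / -472 = 9.1229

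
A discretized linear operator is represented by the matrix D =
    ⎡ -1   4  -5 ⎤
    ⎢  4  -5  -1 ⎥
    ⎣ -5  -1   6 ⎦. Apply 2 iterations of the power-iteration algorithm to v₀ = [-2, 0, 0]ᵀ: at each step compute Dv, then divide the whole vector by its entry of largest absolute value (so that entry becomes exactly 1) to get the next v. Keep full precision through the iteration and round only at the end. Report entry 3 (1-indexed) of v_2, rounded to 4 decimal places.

-0.6905

Dv0 = (2.00000, -8.00000, 10.00000); divide by 10.00000 → v1 = (0.20000, -0.80000, 1.00000)
Dv1 = (-8.40000, 3.80000, 5.80000); divide by -8.40000 → v2 = (1.00000, -0.45238, -0.69048)
Requested entry of v2: 58/-84 = -0.6905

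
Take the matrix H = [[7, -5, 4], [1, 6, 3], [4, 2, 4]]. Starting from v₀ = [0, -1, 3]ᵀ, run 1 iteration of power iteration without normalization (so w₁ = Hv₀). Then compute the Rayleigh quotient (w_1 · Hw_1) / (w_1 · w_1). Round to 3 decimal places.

λ ≈ 9.505

w1 = Hv₀ = (7·0 + (-5)·(-1) + 4·3; 1·0 + 6·(-1) + 3·3; 4·0 + 2·(-1) + 4·3) = (17, 3, 10)
Hw1 = (144, 65, 114)
w1·Hw1 = 17·144 + 3·65 + 10·114 = 3783; w1·w1 = 17·17 + 3·3 + 10·10 = 398
λ ≈ 3783/398 = 9.505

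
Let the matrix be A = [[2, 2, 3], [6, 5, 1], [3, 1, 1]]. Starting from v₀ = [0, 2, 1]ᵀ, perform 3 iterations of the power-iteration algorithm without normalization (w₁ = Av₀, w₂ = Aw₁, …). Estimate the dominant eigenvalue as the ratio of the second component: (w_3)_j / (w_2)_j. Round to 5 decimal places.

λ ≈ 8.05000

w1 = Av₀ = (7, 11, 3)
w2 = Aw1 = (45, 100, 35)
w3 = Aw2 = (395, 805, 270)
Ratio at component: 805 / 100 = 8.05000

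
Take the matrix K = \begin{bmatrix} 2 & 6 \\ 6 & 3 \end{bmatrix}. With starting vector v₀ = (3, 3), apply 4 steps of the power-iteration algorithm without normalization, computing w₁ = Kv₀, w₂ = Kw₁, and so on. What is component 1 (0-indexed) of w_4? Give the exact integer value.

16425

w1 = Kv₀ = (2·3 + 6·3; 6·3 + 3·3) = (24, 27)
w2 = Kw1 = (2·24 + 6·27; 6·24 + 3·27) = (210, 225)
w3 = Kw2 = (1770, 1935)
w4 = Kw3 = (15150, 16425)
The requested component of w4 is 16425.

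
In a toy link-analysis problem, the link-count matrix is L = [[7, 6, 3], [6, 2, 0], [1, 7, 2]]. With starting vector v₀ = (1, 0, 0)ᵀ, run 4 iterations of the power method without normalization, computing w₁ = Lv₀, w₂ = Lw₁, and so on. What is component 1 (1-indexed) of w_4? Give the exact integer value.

w1 = Lv₀ = (7·1 + 6·0 + 3·0; 6·1 + 2·0 + 0·0; 1·1 + 7·0 + 2·0) = (7, 6, 1)
w2 = Lw1 = (7·7 + 6·6 + 3·1; 6·7 + 2·6 + 0·1; 1·7 + 7·6 + 2·1) = (88, 54, 51)
w3 = Lw2 = (1093, 636, 568)
w4 = Lw3 = (13171, 7830, 6681)
The requested component of w4 is 13171.

13171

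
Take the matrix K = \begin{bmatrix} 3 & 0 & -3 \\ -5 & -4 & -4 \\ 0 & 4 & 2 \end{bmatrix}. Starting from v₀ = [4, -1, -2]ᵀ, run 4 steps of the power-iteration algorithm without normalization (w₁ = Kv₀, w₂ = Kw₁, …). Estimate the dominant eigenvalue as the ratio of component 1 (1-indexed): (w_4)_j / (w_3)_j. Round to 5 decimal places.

λ ≈ 4.58730

w1 = Kv₀ = (3·4 + 0·(-1) + (-3)·(-2); (-5)·4 + (-4)·(-1) + (-4)·(-2); 0·4 + 4·(-1) + 2·(-2)) = (18, -8, -8)
w2 = Kw1 = (3·18 + 0·(-8) + (-3)·(-8); (-5)·18 + (-4)·(-8) + (-4)·(-8); 0·18 + 4·(-8) + 2·(-8)) = (78, -26, -48)
w3 = Kw2 = (378, -94, -200)
w4 = Kw3 = (1734, -714, -776)
Ratio at component: 1734 / 378 = 4.58730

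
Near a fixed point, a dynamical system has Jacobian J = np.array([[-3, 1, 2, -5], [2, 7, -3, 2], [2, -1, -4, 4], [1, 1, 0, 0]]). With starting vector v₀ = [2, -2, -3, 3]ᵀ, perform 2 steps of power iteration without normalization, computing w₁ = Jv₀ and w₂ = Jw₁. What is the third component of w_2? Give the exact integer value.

-183

w1 = Jv₀ = (-29, 5, 30, 0)
w2 = Jw1 = (152, -113, -183, -24)
The requested component of w2 is -183.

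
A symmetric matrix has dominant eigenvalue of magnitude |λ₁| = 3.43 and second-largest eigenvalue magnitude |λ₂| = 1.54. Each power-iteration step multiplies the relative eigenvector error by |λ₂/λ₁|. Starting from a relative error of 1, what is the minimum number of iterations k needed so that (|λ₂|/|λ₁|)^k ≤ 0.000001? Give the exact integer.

18

|λ₂/λ₁| = 1.54/3.43 = 0.44898
Need k ≥ ln(0.000001) / ln(0.44898) = -13.8155 / -0.8008 ≈ 17.253
Smallest integer k satisfying the bound: 18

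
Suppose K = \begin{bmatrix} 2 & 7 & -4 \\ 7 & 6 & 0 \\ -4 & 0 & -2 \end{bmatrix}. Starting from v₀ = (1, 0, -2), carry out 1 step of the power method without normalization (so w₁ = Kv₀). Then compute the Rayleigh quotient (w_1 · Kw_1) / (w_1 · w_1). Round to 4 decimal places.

λ ≈ 9.8926

w1 = Kv₀ = (2·1 + 7·0 + (-4)·(-2); 7·1 + 6·0 + 0·(-2); (-4)·1 + 0·0 + (-2)·(-2)) = (10, 7, 0)
Kw1 = (69, 112, -40)
w1·Kw1 = 10·69 + 7·112 + 0·(-40) = 1474; w1·w1 = 10·10 + 7·7 + 0·0 = 149
λ ≈ 1474/149 = 9.8926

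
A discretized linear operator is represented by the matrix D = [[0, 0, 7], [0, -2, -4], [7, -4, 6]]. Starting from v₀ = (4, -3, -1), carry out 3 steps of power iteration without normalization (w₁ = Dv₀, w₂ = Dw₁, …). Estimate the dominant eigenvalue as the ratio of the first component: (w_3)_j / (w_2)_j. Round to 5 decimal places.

3.38235

w1 = Dv₀ = (0·4 + 0·(-3) + 7·(-1); 0·4 + (-2)·(-3) + (-4)·(-1); 7·4 + (-4)·(-3) + 6·(-1)) = (-7, 10, 34)
w2 = Dw1 = (0·(-7) + 0·10 + 7·34; 0·(-7) + (-2)·10 + (-4)·34; 7·(-7) + (-4)·10 + 6·34) = (238, -156, 115)
w3 = Dw2 = (805, -148, 2980)
Ratio at component: 805 / 238 = 3.38235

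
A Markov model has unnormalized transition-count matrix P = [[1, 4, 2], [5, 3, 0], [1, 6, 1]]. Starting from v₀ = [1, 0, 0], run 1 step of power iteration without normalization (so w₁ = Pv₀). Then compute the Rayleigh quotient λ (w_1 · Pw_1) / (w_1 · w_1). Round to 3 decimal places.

λ ≈ 5.741

w1 = Pv₀ = (1·1 + 4·0 + 2·0; 5·1 + 3·0 + 0·0; 1·1 + 6·0 + 1·0) = (1, 5, 1)
Pw1 = (23, 20, 32)
w1·Pw1 = 1·23 + 5·20 + 1·32 = 155; w1·w1 = 1·1 + 5·5 + 1·1 = 27
λ ≈ 155/27 = 5.741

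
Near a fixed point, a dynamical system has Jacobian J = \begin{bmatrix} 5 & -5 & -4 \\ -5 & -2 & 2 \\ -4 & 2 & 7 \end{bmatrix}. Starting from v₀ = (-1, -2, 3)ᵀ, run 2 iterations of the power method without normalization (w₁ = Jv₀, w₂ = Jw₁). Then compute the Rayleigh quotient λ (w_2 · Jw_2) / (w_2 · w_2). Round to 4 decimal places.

λ ≈ 11.3084

w1 = Jv₀ = (5·(-1) + (-5)·(-2) + (-4)·3; (-5)·(-1) + (-2)·(-2) + 2·3; (-4)·(-1) + 2·(-2) + 7·3) = (-7, 15, 21)
w2 = Jw1 = (5·(-7) + (-5)·15 + (-4)·21; (-5)·(-7) + (-2)·15 + 2·21; (-4)·(-7) + 2·15 + 7·21) = (-194, 47, 205)
Jw2 = (-2025, 1286, 2305)
w2·Jw2 = (-194)·(-2025) + 47·1286 + 205·2305 = 925817; w2·w2 = (-194)·(-194) + 47·47 + 205·205 = 81870
λ ≈ 925817/81870 = 11.3084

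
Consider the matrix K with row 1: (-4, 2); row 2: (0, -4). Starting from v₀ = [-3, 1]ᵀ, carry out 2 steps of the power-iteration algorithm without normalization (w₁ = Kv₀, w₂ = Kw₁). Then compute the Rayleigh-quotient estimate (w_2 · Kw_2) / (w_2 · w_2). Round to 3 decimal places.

w1 = Kv₀ = ((-4)·(-3) + 2·1; 0·(-3) + (-4)·1) = (14, -4)
w2 = Kw1 = ((-4)·14 + 2·(-4); 0·14 + (-4)·(-4)) = (-64, 16)
Kw2 = (288, -64)
w2·Kw2 = (-64)·288 + 16·(-64) = -19456; w2·w2 = (-64)·(-64) + 16·16 = 4352
λ ≈ -19456/4352 = -4.471

-4.471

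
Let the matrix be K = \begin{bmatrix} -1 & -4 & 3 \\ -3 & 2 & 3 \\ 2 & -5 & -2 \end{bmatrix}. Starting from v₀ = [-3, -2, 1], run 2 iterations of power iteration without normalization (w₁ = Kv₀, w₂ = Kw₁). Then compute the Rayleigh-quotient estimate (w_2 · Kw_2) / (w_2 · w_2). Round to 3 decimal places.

-1.929

w1 = Kv₀ = ((-1)·(-3) + (-4)·(-2) + 3·1; (-3)·(-3) + 2·(-2) + 3·1; 2·(-3) + (-5)·(-2) + (-2)·1) = (14, 8, 2)
w2 = Kw1 = ((-1)·14 + (-4)·8 + 3·2; (-3)·14 + 2·8 + 3·2; 2·14 + (-5)·8 + (-2)·2) = (-40, -20, -16)
Kw2 = (72, 32, 52)
w2·Kw2 = (-40)·72 + (-20)·32 + (-16)·52 = -4352; w2·w2 = (-40)·(-40) + (-20)·(-20) + (-16)·(-16) = 2256
λ ≈ -4352/2256 = -1.929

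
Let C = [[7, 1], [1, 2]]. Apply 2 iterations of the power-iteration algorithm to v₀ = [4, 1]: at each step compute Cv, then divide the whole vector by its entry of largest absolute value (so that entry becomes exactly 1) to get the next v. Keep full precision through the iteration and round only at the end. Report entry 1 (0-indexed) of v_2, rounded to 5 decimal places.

0.19617

Cv0 = (29.000000, 6.000000); divide by 29.000000 → v1 = (1.000000, 0.206897)
Cv1 = (7.206897, 1.413793); divide by 7.206897 → v2 = (1.000000, 0.196172)
Requested entry of v2: 41/209 = 0.19617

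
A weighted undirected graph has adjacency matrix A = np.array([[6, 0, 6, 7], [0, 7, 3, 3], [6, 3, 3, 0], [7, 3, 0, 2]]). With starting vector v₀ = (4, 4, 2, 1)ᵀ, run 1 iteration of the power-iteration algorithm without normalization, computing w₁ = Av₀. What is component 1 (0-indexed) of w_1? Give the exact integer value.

37

w1 = Av₀ = (43, 37, 42, 42)
The requested component of w1 is 37.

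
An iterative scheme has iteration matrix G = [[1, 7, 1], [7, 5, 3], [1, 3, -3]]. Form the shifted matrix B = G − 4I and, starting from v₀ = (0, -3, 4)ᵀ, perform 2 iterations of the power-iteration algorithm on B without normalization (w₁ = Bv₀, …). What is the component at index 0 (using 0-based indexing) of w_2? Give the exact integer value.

77

B = G − 4I has rows (-3, 7, 1); (7, 1, 3); (1, 3, -7)
w1 = Bv₀ = ((-3)·0 + 7·(-3) + 1·4; 7·0 + 1·(-3) + 3·4; 1·0 + 3·(-3) + (-7)·4) = (-17, 9, -37)
w2 = Bw1 = ((-3)·(-17) + 7·9 + 1·(-37); 7·(-17) + 1·9 + 3·(-37); 1·(-17) + 3·9 + (-7)·(-37)) = (77, -221, 269)
Requested component of w2: 77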